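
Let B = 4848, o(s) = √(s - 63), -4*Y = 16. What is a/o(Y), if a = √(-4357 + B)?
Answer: -I*√32897/67 ≈ -2.7071*I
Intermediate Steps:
Y = -4 (Y = -¼*16 = -4)
o(s) = √(-63 + s)
a = √491 (a = √(-4357 + 4848) = √491 ≈ 22.159)
a/o(Y) = √491/(√(-63 - 4)) = √491/(√(-67)) = √491/((I*√67)) = √491*(-I*√67/67) = -I*√32897/67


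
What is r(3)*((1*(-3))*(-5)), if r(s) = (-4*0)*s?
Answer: 0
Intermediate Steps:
r(s) = 0 (r(s) = 0*s = 0)
r(3)*((1*(-3))*(-5)) = 0*((1*(-3))*(-5)) = 0*(-3*(-5)) = 0*15 = 0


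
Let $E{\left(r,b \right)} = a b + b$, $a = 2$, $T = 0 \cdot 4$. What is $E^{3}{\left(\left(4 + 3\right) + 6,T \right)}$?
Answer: $0$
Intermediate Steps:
$T = 0$
$E{\left(r,b \right)} = 3 b$ ($E{\left(r,b \right)} = 2 b + b = 3 b$)
$E^{3}{\left(\left(4 + 3\right) + 6,T \right)} = \left(3 \cdot 0\right)^{3} = 0^{3} = 0$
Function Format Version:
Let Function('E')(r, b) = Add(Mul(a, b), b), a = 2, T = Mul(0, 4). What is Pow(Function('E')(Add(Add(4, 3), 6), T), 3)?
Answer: 0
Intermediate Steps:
T = 0
Function('E')(r, b) = Mul(3, b) (Function('E')(r, b) = Add(Mul(2, b), b) = Mul(3, b))
Pow(Function('E')(Add(Add(4, 3), 6), T), 3) = Pow(Mul(3, 0), 3) = Pow(0, 3) = 0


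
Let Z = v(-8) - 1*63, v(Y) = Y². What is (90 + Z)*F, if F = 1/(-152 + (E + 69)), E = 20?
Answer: -13/9 ≈ -1.4444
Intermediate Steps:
Z = 1 (Z = (-8)² - 1*63 = 64 - 63 = 1)
F = -1/63 (F = 1/(-152 + (20 + 69)) = 1/(-152 + 89) = 1/(-63) = -1/63 ≈ -0.015873)
(90 + Z)*F = (90 + 1)*(-1/63) = 91*(-1/63) = -13/9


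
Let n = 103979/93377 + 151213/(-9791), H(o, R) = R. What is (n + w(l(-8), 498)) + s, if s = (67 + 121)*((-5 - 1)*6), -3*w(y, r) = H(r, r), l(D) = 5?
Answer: -6352540429250/914254207 ≈ -6948.3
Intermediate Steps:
w(y, r) = -r/3
n = -13101757912/914254207 (n = 103979*(1/93377) + 151213*(-1/9791) = 103979/93377 - 151213/9791 = -13101757912/914254207 ≈ -14.331)
s = -6768 (s = 188*(-6*6) = 188*(-36) = -6768)
(n + w(l(-8), 498)) + s = (-13101757912/914254207 - ⅓*498) - 6768 = (-13101757912/914254207 - 166) - 6768 = -164867956274/914254207 - 6768 = -6352540429250/914254207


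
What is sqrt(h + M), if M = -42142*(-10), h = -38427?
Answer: sqrt(382993) ≈ 618.86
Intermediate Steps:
M = 421420
sqrt(h + M) = sqrt(-38427 + 421420) = sqrt(382993)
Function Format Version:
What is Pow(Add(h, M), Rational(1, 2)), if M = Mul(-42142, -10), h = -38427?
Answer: Pow(382993, Rational(1, 2)) ≈ 618.86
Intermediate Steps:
M = 421420
Pow(Add(h, M), Rational(1, 2)) = Pow(Add(-38427, 421420), Rational(1, 2)) = Pow(382993, Rational(1, 2))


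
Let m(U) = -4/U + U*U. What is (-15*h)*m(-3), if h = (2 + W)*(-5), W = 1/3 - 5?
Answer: -6200/3 ≈ -2066.7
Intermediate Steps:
W = -14/3 (W = ⅓ - 5 = -14/3 ≈ -4.6667)
m(U) = U² - 4/U (m(U) = -4/U + U² = U² - 4/U)
h = 40/3 (h = (2 - 14/3)*(-5) = -8/3*(-5) = 40/3 ≈ 13.333)
(-15*h)*m(-3) = (-15*40/3)*((-4 + (-3)³)/(-3)) = -(-200)*(-4 - 27)/3 = -(-200)*(-31)/3 = -200*31/3 = -6200/3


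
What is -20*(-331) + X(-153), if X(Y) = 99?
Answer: 6719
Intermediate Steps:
-20*(-331) + X(-153) = -20*(-331) + 99 = 6620 + 99 = 6719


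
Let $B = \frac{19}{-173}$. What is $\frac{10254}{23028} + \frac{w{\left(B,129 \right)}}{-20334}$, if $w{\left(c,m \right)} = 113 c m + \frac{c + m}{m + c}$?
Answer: $\frac{3537104729}{6750623658} \approx 0.52397$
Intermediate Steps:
$B = - \frac{19}{173}$ ($B = 19 \left(- \frac{1}{173}\right) = - \frac{19}{173} \approx -0.10983$)
$w{\left(c,m \right)} = 1 + 113 c m$ ($w{\left(c,m \right)} = 113 c m + \frac{c + m}{c + m} = 113 c m + 1 = 1 + 113 c m$)
$\frac{10254}{23028} + \frac{w{\left(B,129 \right)}}{-20334} = \frac{10254}{23028} + \frac{1 + 113 \left(- \frac{19}{173}\right) 129}{-20334} = 10254 \cdot \frac{1}{23028} + \left(1 - \frac{276963}{173}\right) \left(- \frac{1}{20334}\right) = \frac{1709}{3838} - - \frac{138395}{1758891} = \frac{1709}{3838} + \frac{138395}{1758891} = \frac{3537104729}{6750623658}$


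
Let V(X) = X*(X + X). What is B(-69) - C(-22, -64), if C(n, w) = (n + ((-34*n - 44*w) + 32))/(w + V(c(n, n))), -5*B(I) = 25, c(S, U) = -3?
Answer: 1672/23 ≈ 72.696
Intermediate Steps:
B(I) = -5 (B(I) = -⅕*25 = -5)
V(X) = 2*X² (V(X) = X*(2*X) = 2*X²)
C(n, w) = (32 - 44*w - 33*n)/(18 + w) (C(n, w) = (n + ((-34*n - 44*w) + 32))/(w + 2*(-3)²) = (n + ((-44*w - 34*n) + 32))/(w + 2*9) = (n + (32 - 44*w - 34*n))/(w + 18) = (32 - 44*w - 33*n)/(18 + w))
B(-69) - C(-22, -64) = -5 - (32 - 44*(-64) - 33*(-22))/(18 - 64) = -5 - (32 + 2816 + 726)/(-46) = -5 - (-1)*3574/46 = -5 - 1*(-1787/23) = -5 + 1787/23 = 1672/23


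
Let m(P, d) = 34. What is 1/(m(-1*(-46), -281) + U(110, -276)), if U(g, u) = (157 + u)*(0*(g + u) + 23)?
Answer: -1/2703 ≈ -0.00036996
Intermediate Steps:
U(g, u) = 3611 + 23*u (U(g, u) = (157 + u)*(0 + 23) = (157 + u)*23 = 3611 + 23*u)
1/(m(-1*(-46), -281) + U(110, -276)) = 1/(34 + (3611 + 23*(-276))) = 1/(34 + (3611 - 6348)) = 1/(34 - 2737) = 1/(-2703) = -1/2703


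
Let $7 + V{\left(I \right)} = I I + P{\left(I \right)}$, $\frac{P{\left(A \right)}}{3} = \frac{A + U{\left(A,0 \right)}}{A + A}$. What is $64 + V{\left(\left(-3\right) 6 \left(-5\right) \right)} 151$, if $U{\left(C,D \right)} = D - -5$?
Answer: $\frac{14668153}{12} \approx 1.2223 \cdot 10^{6}$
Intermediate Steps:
$U{\left(C,D \right)} = 5 + D$ ($U{\left(C,D \right)} = D + 5 = 5 + D$)
$P{\left(A \right)} = \frac{3 \left(5 + A\right)}{2 A}$ ($P{\left(A \right)} = 3 \frac{A + \left(5 + 0\right)}{A + A} = 3 \frac{A + 5}{2 A} = 3 \left(5 + A\right) \frac{1}{2 A} = 3 \frac{5 + A}{2 A} = \frac{3 \left(5 + A\right)}{2 A}$)
$V{\left(I \right)} = -7 + I^{2} + \frac{3 \left(5 + I\right)}{2 I}$ ($V{\left(I \right)} = -7 + \left(I I + \frac{3 \left(5 + I\right)}{2 I}\right) = -7 + \left(I^{2} + \frac{3 \left(5 + I\right)}{2 I}\right) = -7 + I^{2} + \frac{3 \left(5 + I\right)}{2 I}$)
$64 + V{\left(\left(-3\right) 6 \left(-5\right) \right)} 151 = 64 + \left(- \frac{11}{2} + \left(\left(-3\right) 6 \left(-5\right)\right)^{2} + \frac{15}{2 \left(-3\right) 6 \left(-5\right)}\right) 151 = 64 + \left(- \frac{11}{2} + \left(\left(-18\right) \left(-5\right)\right)^{2} + \frac{15}{2 \left(\left(-18\right) \left(-5\right)\right)}\right) 151 = 64 + \left(- \frac{11}{2} + 90^{2} + \frac{15}{2 \cdot 90}\right) 151 = 64 + \left(- \frac{11}{2} + 8100 + \frac{15}{2} \cdot \frac{1}{90}\right) 151 = 64 + \left(- \frac{11}{2} + 8100 + \frac{1}{12}\right) 151 = 64 + \frac{97135}{12} \cdot 151 = 64 + \frac{14667385}{12} = \frac{14668153}{12}$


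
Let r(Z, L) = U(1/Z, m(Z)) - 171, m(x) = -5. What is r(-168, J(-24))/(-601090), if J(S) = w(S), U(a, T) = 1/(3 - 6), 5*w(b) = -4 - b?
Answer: 257/901635 ≈ 0.00028504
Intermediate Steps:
w(b) = -⅘ - b/5 (w(b) = (-4 - b)/5 = -⅘ - b/5)
U(a, T) = -⅓ (U(a, T) = 1/(-3) = -⅓)
J(S) = -⅘ - S/5
r(Z, L) = -514/3 (r(Z, L) = -⅓ - 171 = -514/3)
r(-168, J(-24))/(-601090) = -514/3/(-601090) = -514/3*(-1/601090) = 257/901635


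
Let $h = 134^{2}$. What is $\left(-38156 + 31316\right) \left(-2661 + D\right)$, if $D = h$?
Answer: $-104617800$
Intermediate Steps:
$h = 17956$
$D = 17956$
$\left(-38156 + 31316\right) \left(-2661 + D\right) = \left(-38156 + 31316\right) \left(-2661 + 17956\right) = \left(-6840\right) 15295 = -104617800$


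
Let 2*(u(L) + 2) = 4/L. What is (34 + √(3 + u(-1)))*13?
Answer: 442 + 13*I ≈ 442.0 + 13.0*I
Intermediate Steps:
u(L) = -2 + 2/L (u(L) = -2 + (4/L)/2 = -2 + 2/L)
(34 + √(3 + u(-1)))*13 = (34 + √(3 + (-2 + 2/(-1))))*13 = (34 + √(3 + (-2 + 2*(-1))))*13 = (34 + √(3 + (-2 - 2)))*13 = (34 + √(3 - 4))*13 = (34 + √(-1))*13 = (34 + I)*13 = 442 + 13*I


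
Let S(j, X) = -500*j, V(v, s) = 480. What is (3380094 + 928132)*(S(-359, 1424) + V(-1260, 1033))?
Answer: 775394515480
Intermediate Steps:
(3380094 + 928132)*(S(-359, 1424) + V(-1260, 1033)) = (3380094 + 928132)*(-500*(-359) + 480) = 4308226*(179500 + 480) = 4308226*179980 = 775394515480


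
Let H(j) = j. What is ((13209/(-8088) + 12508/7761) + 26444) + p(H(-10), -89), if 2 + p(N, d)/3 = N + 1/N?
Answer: 2762725902181/104618280 ≈ 26408.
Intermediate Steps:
p(N, d) = -6 + 3*N + 3/N (p(N, d) = -6 + 3*(N + 1/N) = -6 + (3*N + 3/N) = -6 + 3*N + 3/N)
((13209/(-8088) + 12508/7761) + 26444) + p(H(-10), -89) = ((13209/(-8088) + 12508/7761) + 26444) + (-6 + 3*(-10) + 3/(-10)) = ((13209*(-1/8088) + 12508*(1/7761)) + 26444) + (-6 - 30 + 3*(-⅒)) = ((-4403/2696 + 12508/7761) + 26444) + (-6 - 30 - 3/10) = (-450115/20923656 + 26444) - 363/10 = 553304709149/20923656 - 363/10 = 2762725902181/104618280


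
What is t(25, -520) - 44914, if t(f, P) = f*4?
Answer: -44814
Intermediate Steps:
t(f, P) = 4*f
t(25, -520) - 44914 = 4*25 - 44914 = 100 - 44914 = -44814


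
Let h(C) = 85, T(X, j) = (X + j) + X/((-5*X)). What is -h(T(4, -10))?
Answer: -85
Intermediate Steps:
T(X, j) = -⅕ + X + j (T(X, j) = (X + j) + X*(-1/(5*X)) = (X + j) - ⅕ = -⅕ + X + j)
-h(T(4, -10)) = -1*85 = -85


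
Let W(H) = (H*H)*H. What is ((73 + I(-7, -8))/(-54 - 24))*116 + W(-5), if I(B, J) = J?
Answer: -665/3 ≈ -221.67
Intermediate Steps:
W(H) = H³ (W(H) = H²*H = H³)
((73 + I(-7, -8))/(-54 - 24))*116 + W(-5) = ((73 - 8)/(-54 - 24))*116 + (-5)³ = (65/(-78))*116 - 125 = (65*(-1/78))*116 - 125 = -⅚*116 - 125 = -290/3 - 125 = -665/3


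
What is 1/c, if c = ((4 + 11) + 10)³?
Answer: 1/15625 ≈ 6.4000e-5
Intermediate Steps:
c = 15625 (c = (15 + 10)³ = 25³ = 15625)
1/c = 1/15625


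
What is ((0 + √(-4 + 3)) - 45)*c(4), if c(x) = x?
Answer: -180 + 4*I ≈ -180.0 + 4.0*I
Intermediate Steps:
((0 + √(-4 + 3)) - 45)*c(4) = ((0 + √(-4 + 3)) - 45)*4 = ((0 + √(-1)) - 45)*4 = ((0 + I) - 45)*4 = (I - 45)*4 = (-45 + I)*4 = -180 + 4*I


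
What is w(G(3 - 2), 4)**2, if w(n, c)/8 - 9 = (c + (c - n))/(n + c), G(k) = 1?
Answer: 173056/25 ≈ 6922.2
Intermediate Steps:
w(n, c) = 72 + 8*(-n + 2*c)/(c + n) (w(n, c) = 72 + 8*((c + (c - n))/(n + c)) = 72 + 8*((-n + 2*c)/(c + n)) = 72 + 8*(-n + 2*c)/(c + n))
w(G(3 - 2), 4)**2 = (8*(8*1 + 11*4)/(4 + 1))**2 = (8*(8 + 44)/5)**2 = (8*(1/5)*52)**2 = (416/5)**2 = 173056/25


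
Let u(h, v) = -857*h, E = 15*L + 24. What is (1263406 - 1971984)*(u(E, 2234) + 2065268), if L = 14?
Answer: -1321306653940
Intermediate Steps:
E = 234 (E = 15*14 + 24 = 210 + 24 = 234)
(1263406 - 1971984)*(u(E, 2234) + 2065268) = (1263406 - 1971984)*(-857*234 + 2065268) = -708578*(-200538 + 2065268) = -708578*1864730 = -1321306653940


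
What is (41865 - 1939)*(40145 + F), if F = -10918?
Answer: 1166917202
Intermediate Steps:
(41865 - 1939)*(40145 + F) = (41865 - 1939)*(40145 - 10918) = 39926*29227 = 1166917202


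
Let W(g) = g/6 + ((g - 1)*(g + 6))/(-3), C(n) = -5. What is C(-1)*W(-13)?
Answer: 1045/6 ≈ 174.17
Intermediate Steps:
W(g) = g/6 - (-1 + g)*(6 + g)/3 (W(g) = g*(1/6) + ((-1 + g)*(6 + g))*(-1/3) = g/6 - (-1 + g)*(6 + g)/3)
C(-1)*W(-13) = -5*(2 - 3/2*(-13) - 1/3*(-13)**2) = -5*(2 + 39/2 - 1/3*169) = -5*(2 + 39/2 - 169/3) = -5*(-209/6) = 1045/6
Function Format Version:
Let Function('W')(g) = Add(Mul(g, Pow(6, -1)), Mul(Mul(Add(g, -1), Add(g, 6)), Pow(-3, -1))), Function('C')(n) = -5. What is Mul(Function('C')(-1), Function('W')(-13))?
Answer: Rational(1045, 6) ≈ 174.17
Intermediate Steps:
Function('W')(g) = Add(Mul(Rational(1, 6), g), Mul(Rational(-1, 3), Add(-1, g), Add(6, g))) (Function('W')(g) = Add(Mul(g, Rational(1, 6)), Mul(Mul(Add(-1, g), Add(6, g)), Rational(-1, 3))) = Add(Mul(Rational(1, 6), g), Mul(Rational(-1, 3), Add(-1, g), Add(6, g))))
Mul(Function('C')(-1), Function('W')(-13)) = Mul(-5, Add(2, Mul(Rational(-3, 2), -13), Mul(Rational(-1, 3), Pow(-13, 2)))) = Mul(-5, Add(2, Rational(39, 2), Mul(Rational(-1, 3), 169))) = Mul(-5, Add(2, Rational(39, 2), Rational(-169, 3))) = Mul(-5, Rational(-209, 6)) = Rational(1045, 6)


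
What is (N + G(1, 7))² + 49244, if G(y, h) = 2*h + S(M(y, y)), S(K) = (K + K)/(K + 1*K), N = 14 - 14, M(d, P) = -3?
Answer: 49469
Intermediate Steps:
N = 0
S(K) = 1 (S(K) = (2*K)/(K + K) = (2*K)/((2*K)) = (2*K)*(1/(2*K)) = 1)
G(y, h) = 1 + 2*h (G(y, h) = 2*h + 1 = 1 + 2*h)
(N + G(1, 7))² + 49244 = (0 + (1 + 2*7))² + 49244 = (0 + (1 + 14))² + 49244 = (0 + 15)² + 49244 = 15² + 49244 = 225 + 49244 = 49469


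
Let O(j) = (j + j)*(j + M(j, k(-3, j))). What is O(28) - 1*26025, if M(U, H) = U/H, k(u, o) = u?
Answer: -74939/3 ≈ -24980.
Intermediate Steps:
O(j) = 4*j**2/3 (O(j) = (j + j)*(j + j/(-3)) = (2*j)*(j + j*(-1/3)) = (2*j)*(j - j/3) = (2*j)*(2*j/3) = 4*j**2/3)
O(28) - 1*26025 = (4/3)*28**2 - 1*26025 = (4/3)*784 - 26025 = 3136/3 - 26025 = -74939/3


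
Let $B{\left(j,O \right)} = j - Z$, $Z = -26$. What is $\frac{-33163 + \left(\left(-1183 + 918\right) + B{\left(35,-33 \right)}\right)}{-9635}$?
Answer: $\frac{33367}{9635} \approx 3.4631$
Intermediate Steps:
$B{\left(j,O \right)} = 26 + j$ ($B{\left(j,O \right)} = j - -26 = j + 26 = 26 + j$)
$\frac{-33163 + \left(\left(-1183 + 918\right) + B{\left(35,-33 \right)}\right)}{-9635} = \frac{-33163 + \left(\left(-1183 + 918\right) + \left(26 + 35\right)\right)}{-9635} = \left(-33163 + \left(-265 + 61\right)\right) \left(- \frac{1}{9635}\right) = \left(-33163 - 204\right) \left(- \frac{1}{9635}\right) = \left(-33367\right) \left(- \frac{1}{9635}\right) = \frac{33367}{9635}$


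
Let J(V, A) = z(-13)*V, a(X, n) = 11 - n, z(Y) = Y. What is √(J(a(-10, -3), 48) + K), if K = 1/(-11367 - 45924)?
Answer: I*√3534740457/4407 ≈ 13.491*I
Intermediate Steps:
K = -1/57291 (K = 1/(-57291) = -1/57291 ≈ -1.7455e-5)
J(V, A) = -13*V
√(J(a(-10, -3), 48) + K) = √(-13*(11 - 1*(-3)) - 1/57291) = √(-13*(11 + 3) - 1/57291) = √(-13*14 - 1/57291) = √(-182 - 1/57291) = √(-10426963/57291) = I*√3534740457/4407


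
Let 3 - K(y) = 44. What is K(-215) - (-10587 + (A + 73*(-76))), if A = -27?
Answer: 16121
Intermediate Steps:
K(y) = -41 (K(y) = 3 - 1*44 = 3 - 44 = -41)
K(-215) - (-10587 + (A + 73*(-76))) = -41 - (-10587 + (-27 + 73*(-76))) = -41 - (-10587 + (-27 - 5548)) = -41 - (-10587 - 5575) = -41 - 1*(-16162) = -41 + 16162 = 16121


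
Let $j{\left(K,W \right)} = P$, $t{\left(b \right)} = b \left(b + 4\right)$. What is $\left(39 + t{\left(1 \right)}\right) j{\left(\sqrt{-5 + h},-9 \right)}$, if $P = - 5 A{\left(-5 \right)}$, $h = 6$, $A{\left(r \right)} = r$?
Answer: $1100$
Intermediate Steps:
$t{\left(b \right)} = b \left(4 + b\right)$
$P = 25$ ($P = \left(-5\right) \left(-5\right) = 25$)
$j{\left(K,W \right)} = 25$
$\left(39 + t{\left(1 \right)}\right) j{\left(\sqrt{-5 + h},-9 \right)} = \left(39 + 1 \left(4 + 1\right)\right) 25 = \left(39 + 1 \cdot 5\right) 25 = \left(39 + 5\right) 25 = 44 \cdot 25 = 1100$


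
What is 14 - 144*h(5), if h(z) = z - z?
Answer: 14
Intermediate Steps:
h(z) = 0
14 - 144*h(5) = 14 - 144*0 = 14 + 0 = 14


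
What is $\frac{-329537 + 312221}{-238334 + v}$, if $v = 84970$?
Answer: $\frac{4329}{38341} \approx 0.11291$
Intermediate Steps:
$\frac{-329537 + 312221}{-238334 + v} = \frac{-329537 + 312221}{-238334 + 84970} = - \frac{17316}{-153364} = \left(-17316\right) \left(- \frac{1}{153364}\right) = \frac{4329}{38341}$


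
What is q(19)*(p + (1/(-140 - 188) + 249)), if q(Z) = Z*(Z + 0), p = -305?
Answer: -6631209/328 ≈ -20217.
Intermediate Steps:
q(Z) = Z² (q(Z) = Z*Z = Z²)
q(19)*(p + (1/(-140 - 188) + 249)) = 19²*(-305 + (1/(-140 - 188) + 249)) = 361*(-305 + (1/(-328) + 249)) = 361*(-305 + (-1/328 + 249)) = 361*(-305 + 81671/328) = 361*(-18369/328) = -6631209/328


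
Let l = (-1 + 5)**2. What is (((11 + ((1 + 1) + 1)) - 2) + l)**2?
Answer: 784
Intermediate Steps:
l = 16 (l = 4**2 = 16)
(((11 + ((1 + 1) + 1)) - 2) + l)**2 = (((11 + ((1 + 1) + 1)) - 2) + 16)**2 = (((11 + (2 + 1)) - 2) + 16)**2 = (((11 + 3) - 2) + 16)**2 = ((14 - 2) + 16)**2 = (12 + 16)**2 = 28**2 = 784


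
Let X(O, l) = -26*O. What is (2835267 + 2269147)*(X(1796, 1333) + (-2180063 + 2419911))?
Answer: 985927772928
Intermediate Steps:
(2835267 + 2269147)*(X(1796, 1333) + (-2180063 + 2419911)) = (2835267 + 2269147)*(-26*1796 + (-2180063 + 2419911)) = 5104414*(-46696 + 239848) = 5104414*193152 = 985927772928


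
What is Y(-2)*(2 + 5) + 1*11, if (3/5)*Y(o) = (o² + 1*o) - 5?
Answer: -24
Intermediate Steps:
Y(o) = -25/3 + 5*o/3 + 5*o²/3 (Y(o) = 5*((o² + 1*o) - 5)/3 = 5*((o² + o) - 5)/3 = 5*((o + o²) - 5)/3 = 5*(-5 + o + o²)/3 = -25/3 + 5*o/3 + 5*o²/3)
Y(-2)*(2 + 5) + 1*11 = (-25/3 + (5/3)*(-2) + (5/3)*(-2)²)*(2 + 5) + 1*11 = (-25/3 - 10/3 + (5/3)*4)*7 + 11 = (-25/3 - 10/3 + 20/3)*7 + 11 = -5*7 + 11 = -35 + 11 = -24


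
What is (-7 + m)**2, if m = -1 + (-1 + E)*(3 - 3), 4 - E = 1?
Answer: 64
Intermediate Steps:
E = 3 (E = 4 - 1*1 = 4 - 1 = 3)
m = -1 (m = -1 + (-1 + 3)*(3 - 3) = -1 + 2*0 = -1 + 0 = -1)
(-7 + m)**2 = (-7 - 1)**2 = (-8)**2 = 64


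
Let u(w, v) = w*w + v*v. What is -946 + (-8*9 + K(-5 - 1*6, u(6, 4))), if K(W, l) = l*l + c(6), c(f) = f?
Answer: 1692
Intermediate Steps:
u(w, v) = v² + w² (u(w, v) = w² + v² = v² + w²)
K(W, l) = 6 + l² (K(W, l) = l*l + 6 = l² + 6 = 6 + l²)
-946 + (-8*9 + K(-5 - 1*6, u(6, 4))) = -946 + (-8*9 + (6 + (4² + 6²)²)) = -946 + (-72 + (6 + (16 + 36)²)) = -946 + (-72 + (6 + 52²)) = -946 + (-72 + (6 + 2704)) = -946 + (-72 + 2710) = -946 + 2638 = 1692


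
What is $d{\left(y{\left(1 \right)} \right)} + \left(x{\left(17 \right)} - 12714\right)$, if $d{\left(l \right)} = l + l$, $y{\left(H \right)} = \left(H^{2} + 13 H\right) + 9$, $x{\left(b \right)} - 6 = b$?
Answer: $-12645$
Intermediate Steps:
$x{\left(b \right)} = 6 + b$
$y{\left(H \right)} = 9 + H^{2} + 13 H$
$d{\left(l \right)} = 2 l$
$d{\left(y{\left(1 \right)} \right)} + \left(x{\left(17 \right)} - 12714\right) = 2 \left(9 + 1^{2} + 13 \cdot 1\right) + \left(\left(6 + 17\right) - 12714\right) = 2 \left(9 + 1 + 13\right) + \left(23 - 12714\right) = 2 \cdot 23 - 12691 = 46 - 12691 = -12645$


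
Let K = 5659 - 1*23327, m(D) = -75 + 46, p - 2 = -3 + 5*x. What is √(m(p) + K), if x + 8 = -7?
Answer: I*√17697 ≈ 133.03*I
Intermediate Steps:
x = -15 (x = -8 - 7 = -15)
p = -76 (p = 2 + (-3 + 5*(-15)) = 2 + (-3 - 75) = 2 - 78 = -76)
m(D) = -29
K = -17668 (K = 5659 - 23327 = -17668)
√(m(p) + K) = √(-29 - 17668) = √(-17697) = I*√17697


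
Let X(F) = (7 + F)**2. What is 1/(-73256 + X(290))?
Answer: 1/14953 ≈ 6.6876e-5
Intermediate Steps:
1/(-73256 + X(290)) = 1/(-73256 + (7 + 290)**2) = 1/(-73256 + 297**2) = 1/(-73256 + 88209) = 1/14953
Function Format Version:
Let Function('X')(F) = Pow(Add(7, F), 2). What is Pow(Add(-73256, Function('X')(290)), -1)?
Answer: Rational(1, 14953) ≈ 6.6876e-5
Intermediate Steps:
Pow(Add(-73256, Function('X')(290)), -1) = Pow(Add(-73256, Pow(Add(7, 290), 2)), -1) = Pow(Add(-73256, Pow(297, 2)), -1) = Pow(Add(-73256, 88209), -1) = Pow(14953, -1) = Rational(1, 14953)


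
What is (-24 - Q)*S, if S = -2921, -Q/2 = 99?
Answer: -508254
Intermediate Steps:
Q = -198 (Q = -2*99 = -198)
(-24 - Q)*S = (-24 - 1*(-198))*(-2921) = (-24 + 198)*(-2921) = 174*(-2921) = -508254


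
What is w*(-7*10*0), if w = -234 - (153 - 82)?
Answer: 0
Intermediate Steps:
w = -305 (w = -234 - 1*71 = -234 - 71 = -305)
w*(-7*10*0) = -305*(-7*10)*0 = -(-21350)*0 = -305*0 = 0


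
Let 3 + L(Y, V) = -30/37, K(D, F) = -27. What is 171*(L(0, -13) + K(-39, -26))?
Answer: -194940/37 ≈ -5268.6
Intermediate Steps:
L(Y, V) = -141/37 (L(Y, V) = -3 - 30/37 = -141/37)
171*(L(0, -13) + K(-39, -26)) = 171*(-141/37 - 27) = 171*(-1140/37) = -194940/37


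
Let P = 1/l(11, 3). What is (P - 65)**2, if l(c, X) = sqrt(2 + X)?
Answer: (325 - sqrt(5))**2/25 ≈ 4167.1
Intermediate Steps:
P = sqrt(5)/5 (P = 1/(sqrt(2 + 3)) = 1/(sqrt(5)) = sqrt(5)/5 ≈ 0.44721)
(P - 65)**2 = (sqrt(5)/5 - 65)**2 = (-65 + sqrt(5)/5)**2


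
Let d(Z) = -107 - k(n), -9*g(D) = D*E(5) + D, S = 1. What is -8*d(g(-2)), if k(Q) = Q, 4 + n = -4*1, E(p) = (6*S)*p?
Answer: 792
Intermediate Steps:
E(p) = 6*p (E(p) = (6*1)*p = 6*p)
n = -8 (n = -4 - 4*1 = -4 - 4 = -8)
g(D) = -31*D/9 (g(D) = -(D*(6*5) + D)/9 = -(D*30 + D)/9 = -(30*D + D)/9 = -31*D/9)
d(Z) = -99 (d(Z) = -107 - 1*(-8) = -107 + 8 = -99)
-8*d(g(-2)) = -8*(-99) = 792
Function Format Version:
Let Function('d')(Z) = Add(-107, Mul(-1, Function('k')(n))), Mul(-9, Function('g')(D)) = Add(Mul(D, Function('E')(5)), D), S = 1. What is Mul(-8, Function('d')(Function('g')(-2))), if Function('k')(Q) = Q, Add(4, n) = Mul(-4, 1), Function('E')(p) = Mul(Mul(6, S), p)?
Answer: 792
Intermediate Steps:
Function('E')(p) = Mul(6, p) (Function('E')(p) = Mul(Mul(6, 1), p) = Mul(6, p))
n = -8 (n = Add(-4, Mul(-4, 1)) = Add(-4, -4) = -8)
Function('g')(D) = Mul(Rational(-31, 9), D) (Function('g')(D) = Mul(Rational(-1, 9), Add(Mul(D, Mul(6, 5)), D)) = Mul(Rational(-1, 9), Add(Mul(D, 30), D)) = Mul(Rational(-1, 9), Add(Mul(30, D), D)) = Mul(Rational(-1, 9), Mul(31, D)) = Mul(Rational(-31, 9), D))
Function('d')(Z) = -99 (Function('d')(Z) = Add(-107, Mul(-1, -8)) = Add(-107, 8) = -99)
Mul(-8, Function('d')(Function('g')(-2))) = Mul(-8, -99) = 792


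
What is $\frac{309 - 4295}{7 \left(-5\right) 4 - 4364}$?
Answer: $\frac{1993}{2252} \approx 0.88499$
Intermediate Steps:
$\frac{309 - 4295}{7 \left(-5\right) 4 - 4364} = - \frac{3986}{\left(-35\right) 4 - 4364} = - \frac{3986}{-140 - 4364} = - \frac{3986}{-4504} = \left(-3986\right) \left(- \frac{1}{4504}\right) = \frac{1993}{2252}$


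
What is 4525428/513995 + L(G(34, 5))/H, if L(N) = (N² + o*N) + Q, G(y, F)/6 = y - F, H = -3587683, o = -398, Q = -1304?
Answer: 16256504821924/1844051123585 ≈ 8.8156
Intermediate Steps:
G(y, F) = -6*F + 6*y (G(y, F) = 6*(y - F) = -6*F + 6*y)
L(N) = -1304 + N² - 398*N (L(N) = (N² - 398*N) - 1304 = -1304 + N² - 398*N)
4525428/513995 + L(G(34, 5))/H = 4525428/513995 + (-1304 + (-6*5 + 6*34)² - 398*(-6*5 + 6*34))/(-3587683) = 4525428*(1/513995) + (-1304 + (-30 + 204)² - 398*(-30 + 204))*(-1/3587683) = 4525428/513995 + (-1304 + 174² - 398*174)*(-1/3587683) = 4525428/513995 + (-1304 + 30276 - 69252)*(-1/3587683) = 4525428/513995 - 40280*(-1/3587683) = 4525428/513995 + 40280/3587683 = 16256504821924/1844051123585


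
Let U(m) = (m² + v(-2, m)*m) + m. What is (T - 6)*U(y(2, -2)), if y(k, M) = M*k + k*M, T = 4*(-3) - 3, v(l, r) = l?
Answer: -1512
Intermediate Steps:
T = -15 (T = -12 - 3 = -15)
y(k, M) = 2*M*k (y(k, M) = M*k + M*k = 2*M*k)
U(m) = m² - m (U(m) = (m² - 2*m) + m = m² - m)
(T - 6)*U(y(2, -2)) = (-15 - 6)*((2*(-2)*2)*(-1 + 2*(-2)*2)) = -(-168)*(-1 - 8) = -(-168)*(-9) = -21*72 = -1512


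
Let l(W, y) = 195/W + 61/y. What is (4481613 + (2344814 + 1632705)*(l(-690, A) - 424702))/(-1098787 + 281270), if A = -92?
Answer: 155411878974853/75211564 ≈ 2.0663e+6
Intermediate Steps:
l(W, y) = 61/y + 195/W
(4481613 + (2344814 + 1632705)*(l(-690, A) - 424702))/(-1098787 + 281270) = (4481613 + (2344814 + 1632705)*((61/(-92) + 195/(-690)) - 424702))/(-1098787 + 281270) = (4481613 + 3977519*((61*(-1/92) + 195*(-1/690)) - 424702))/(-817517) = (4481613 + 3977519*((-61/92 - 13/46) - 424702))*(-1/817517) = (4481613 + 3977519*(-87/92 - 424702))*(-1/817517) = (4481613 + 3977519*(-39072671/92))*(-1/817517) = (4481613 - 155412291283249/92)*(-1/817517) = -155411878974853/92*(-1/817517) = 155411878974853/75211564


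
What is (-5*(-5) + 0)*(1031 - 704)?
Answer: 8175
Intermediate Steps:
(-5*(-5) + 0)*(1031 - 704) = (25 + 0)*327 = 25*327 = 8175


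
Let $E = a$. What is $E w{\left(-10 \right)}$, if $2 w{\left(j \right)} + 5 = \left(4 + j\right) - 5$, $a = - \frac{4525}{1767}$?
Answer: $\frac{36200}{1767} \approx 20.487$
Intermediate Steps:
$a = - \frac{4525}{1767}$ ($a = \left(-4525\right) \frac{1}{1767} = - \frac{4525}{1767} \approx -2.5608$)
$E = - \frac{4525}{1767} \approx -2.5608$
$w{\left(j \right)} = -3 + \frac{j}{2}$ ($w{\left(j \right)} = - \frac{5}{2} + \frac{\left(4 + j\right) - 5}{2} = - \frac{5}{2} + \frac{-1 + j}{2} = - \frac{5}{2} + \left(- \frac{1}{2} + \frac{j}{2}\right) = -3 + \frac{j}{2}$)
$E w{\left(-10 \right)} = - \frac{4525 \left(-3 + \frac{1}{2} \left(-10\right)\right)}{1767} = - \frac{4525 \left(-3 - 5\right)}{1767} = \left(- \frac{4525}{1767}\right) \left(-8\right) = \frac{36200}{1767}$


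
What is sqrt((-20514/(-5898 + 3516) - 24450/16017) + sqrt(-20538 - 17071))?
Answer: sqrt(31832938209253 + 4492632093889*I*sqrt(37609))/2119583 ≈ 10.029 + 9.6689*I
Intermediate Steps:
sqrt((-20514/(-5898 + 3516) - 24450/16017) + sqrt(-20538 - 17071)) = sqrt((-20514/(-2382) - 24450*1/16017) + sqrt(-37609)) = sqrt((-20514*(-1/2382) - 8150/5339) + I*sqrt(37609)) = sqrt((3419/397 - 8150/5339) + I*sqrt(37609)) = sqrt(15018491/2119583 + I*sqrt(37609))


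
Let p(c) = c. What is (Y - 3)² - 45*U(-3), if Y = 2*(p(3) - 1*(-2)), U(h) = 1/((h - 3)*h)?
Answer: 93/2 ≈ 46.500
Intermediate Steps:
U(h) = 1/(h*(-3 + h)) (U(h) = 1/((-3 + h)*h) = 1/(h*(-3 + h)))
Y = 10 (Y = 2*(3 - 1*(-2)) = 2*(3 + 2) = 2*5 = 10)
(Y - 3)² - 45*U(-3) = (10 - 3)² - 45/((-3)*(-3 - 3)) = 7² - (-15)/(-6) = 49 - (-15)*(-1)/6 = 49 - 45*1/18 = 49 - 5/2 = 93/2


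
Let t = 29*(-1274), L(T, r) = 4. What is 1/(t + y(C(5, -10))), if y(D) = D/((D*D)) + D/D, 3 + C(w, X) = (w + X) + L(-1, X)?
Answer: -4/147781 ≈ -2.7067e-5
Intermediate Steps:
C(w, X) = 1 + X + w (C(w, X) = -3 + ((w + X) + 4) = -3 + ((X + w) + 4) = -3 + (4 + X + w) = 1 + X + w)
y(D) = 1 + 1/D (y(D) = D/(D**2) + 1 = D/D**2 + 1 = 1/D + 1 = 1 + 1/D)
t = -36946
1/(t + y(C(5, -10))) = 1/(-36946 + (1 + (1 - 10 + 5))/(1 - 10 + 5)) = 1/(-36946 + (1 - 4)/(-4)) = 1/(-36946 - 1/4*(-3)) = 1/(-36946 + 3/4) = 1/(-147781/4) = -4/147781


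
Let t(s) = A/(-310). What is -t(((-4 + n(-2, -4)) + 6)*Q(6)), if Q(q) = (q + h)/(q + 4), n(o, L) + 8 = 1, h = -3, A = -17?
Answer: -17/310 ≈ -0.054839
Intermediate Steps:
n(o, L) = -7 (n(o, L) = -8 + 1 = -7)
Q(q) = (-3 + q)/(4 + q) (Q(q) = (q - 3)/(q + 4) = (-3 + q)/(4 + q))
t(s) = 17/310 (t(s) = -17/(-310) = -17*(-1/310) = 17/310)
-t(((-4 + n(-2, -4)) + 6)*Q(6)) = -1*17/310 = -17/310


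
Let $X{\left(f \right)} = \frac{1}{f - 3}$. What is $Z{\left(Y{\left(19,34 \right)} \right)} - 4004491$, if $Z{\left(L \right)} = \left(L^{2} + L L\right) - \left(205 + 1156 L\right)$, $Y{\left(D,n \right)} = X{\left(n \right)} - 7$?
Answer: $- \frac{3840678968}{961} \approx -3.9965 \cdot 10^{6}$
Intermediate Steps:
$X{\left(f \right)} = \frac{1}{-3 + f}$
$Y{\left(D,n \right)} = -7 + \frac{1}{-3 + n}$ ($Y{\left(D,n \right)} = \frac{1}{-3 + n} - 7 = -7 + \frac{1}{-3 + n}$)
$Z{\left(L \right)} = -205 - 1156 L + 2 L^{2}$ ($Z{\left(L \right)} = \left(L^{2} + L^{2}\right) - \left(205 + 1156 L\right) = 2 L^{2} - \left(205 + 1156 L\right) = -205 - 1156 L + 2 L^{2}$)
$Z{\left(Y{\left(19,34 \right)} \right)} - 4004491 = \left(-205 - 1156 \frac{22 - 238}{-3 + 34} + 2 \left(\frac{22 - 238}{-3 + 34}\right)^{2}\right) - 4004491 = \left(-205 - 1156 \frac{22 - 238}{31} + 2 \left(\frac{22 - 238}{31}\right)^{2}\right) - 4004491 = \left(-205 - 1156 \cdot \frac{1}{31} \left(-216\right) + 2 \left(\frac{1}{31} \left(-216\right)\right)^{2}\right) - 4004491 = \left(-205 - - \frac{249696}{31} + 2 \left(- \frac{216}{31}\right)^{2}\right) - 4004491 = \left(-205 + \frac{249696}{31} + 2 \cdot \frac{46656}{961}\right) - 4004491 = \left(-205 + \frac{249696}{31} + \frac{93312}{961}\right) - 4004491 = \frac{7636883}{961} - 4004491 = - \frac{3840678968}{961}$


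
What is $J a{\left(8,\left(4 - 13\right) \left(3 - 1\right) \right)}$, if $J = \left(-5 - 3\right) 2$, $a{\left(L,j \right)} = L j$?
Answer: $2304$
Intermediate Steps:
$J = -16$ ($J = \left(-8\right) 2 = -16$)
$J a{\left(8,\left(4 - 13\right) \left(3 - 1\right) \right)} = - 16 \cdot 8 \left(4 - 13\right) \left(3 - 1\right) = - 16 \cdot 8 \left(\left(-9\right) 2\right) = - 16 \cdot 8 \left(-18\right) = \left(-16\right) \left(-144\right) = 2304$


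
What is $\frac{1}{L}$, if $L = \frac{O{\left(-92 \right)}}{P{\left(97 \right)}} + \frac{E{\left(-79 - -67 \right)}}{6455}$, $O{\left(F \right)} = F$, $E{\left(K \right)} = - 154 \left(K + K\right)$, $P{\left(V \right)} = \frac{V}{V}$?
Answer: $- \frac{6455}{590164} \approx -0.010938$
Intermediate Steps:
$P{\left(V \right)} = 1$
$E{\left(K \right)} = - 308 K$ ($E{\left(K \right)} = - 154 \cdot 2 K = - 308 K$)
$L = - \frac{590164}{6455}$ ($L = - \frac{92}{1} + \frac{\left(-308\right) \left(-79 - -67\right)}{6455} = \left(-92\right) 1 + - 308 \left(-79 + 67\right) \frac{1}{6455} = -92 + \left(-308\right) \left(-12\right) \frac{1}{6455} = -92 + 3696 \cdot \frac{1}{6455} = -92 + \frac{3696}{6455} = - \frac{590164}{6455} \approx -91.427$)
$\frac{1}{L} = \frac{1}{- \frac{590164}{6455}} = - \frac{6455}{590164}$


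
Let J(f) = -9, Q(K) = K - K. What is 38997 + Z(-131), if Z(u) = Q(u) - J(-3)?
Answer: 39006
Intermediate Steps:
Q(K) = 0
Z(u) = 9 (Z(u) = 0 - 1*(-9) = 0 + 9 = 9)
38997 + Z(-131) = 38997 + 9 = 39006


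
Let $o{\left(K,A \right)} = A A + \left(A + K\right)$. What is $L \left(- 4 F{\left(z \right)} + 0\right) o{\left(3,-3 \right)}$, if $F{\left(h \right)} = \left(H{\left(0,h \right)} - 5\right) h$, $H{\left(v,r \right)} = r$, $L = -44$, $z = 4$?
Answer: $-6336$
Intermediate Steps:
$o{\left(K,A \right)} = A + K + A^{2}$ ($o{\left(K,A \right)} = A^{2} + \left(A + K\right) = A + K + A^{2}$)
$F{\left(h \right)} = h \left(-5 + h\right)$ ($F{\left(h \right)} = \left(h - 5\right) h = \left(-5 + h\right) h = h \left(-5 + h\right)$)
$L \left(- 4 F{\left(z \right)} + 0\right) o{\left(3,-3 \right)} = - 44 \left(- 4 \cdot 4 \left(-5 + 4\right) + 0\right) \left(-3 + 3 + \left(-3\right)^{2}\right) = - 44 \left(- 4 \cdot 4 \left(-1\right) + 0\right) \left(-3 + 3 + 9\right) = - 44 \left(\left(-4\right) \left(-4\right) + 0\right) 9 = - 44 \left(16 + 0\right) 9 = \left(-44\right) 16 \cdot 9 = \left(-704\right) 9 = -6336$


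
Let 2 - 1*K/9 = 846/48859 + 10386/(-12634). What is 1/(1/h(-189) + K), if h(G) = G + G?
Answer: 116666790534/2944684405519 ≈ 0.039619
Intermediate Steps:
K = 7790986899/308642303 (K = 18 - 9*(846/48859 + 10386/(-12634)) = 18 - 9*(846*(1/48859) + 10386*(-1/12634)) = 18 - 9*(846/48859 - 5193/6317) = 18 - 9*(-248380605/308642303) = 18 + 2235425445/308642303 = 7790986899/308642303 ≈ 25.243)
h(G) = 2*G
1/(1/h(-189) + K) = 1/(1/(2*(-189)) + 7790986899/308642303) = 1/(1/(-378) + 7790986899/308642303) = 1/(-1/378 + 7790986899/308642303) = 1/(2944684405519/116666790534) = 116666790534/2944684405519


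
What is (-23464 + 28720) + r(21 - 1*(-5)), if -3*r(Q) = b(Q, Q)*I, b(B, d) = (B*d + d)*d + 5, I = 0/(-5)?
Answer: 5256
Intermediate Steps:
I = 0 (I = 0*(-⅕) = 0)
b(B, d) = 5 + d*(d + B*d) (b(B, d) = (d + B*d)*d + 5 = d*(d + B*d) + 5 = 5 + d*(d + B*d))
r(Q) = 0 (r(Q) = -(5 + Q² + Q*Q²)*0/3 = -(5 + Q² + Q³)*0/3 = -⅓*0 = 0)
(-23464 + 28720) + r(21 - 1*(-5)) = (-23464 + 28720) + 0 = 5256 + 0 = 5256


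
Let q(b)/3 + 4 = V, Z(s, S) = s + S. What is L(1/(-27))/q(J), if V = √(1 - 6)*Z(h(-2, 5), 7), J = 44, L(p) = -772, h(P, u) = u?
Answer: 193/138 + 193*I*√5/46 ≈ 1.3986 + 9.3818*I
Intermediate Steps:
Z(s, S) = S + s
V = 12*I*√5 (V = √(1 - 6)*(7 + 5) = √(-5)*12 = (I*√5)*12 = 12*I*√5 ≈ 26.833*I)
q(b) = -12 + 36*I*√5 (q(b) = -12 + 3*(12*I*√5) = -12 + 36*I*√5)
L(1/(-27))/q(J) = -772/(-12 + 36*I*√5)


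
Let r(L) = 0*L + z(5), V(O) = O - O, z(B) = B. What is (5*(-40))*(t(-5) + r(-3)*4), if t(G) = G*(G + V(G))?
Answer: -9000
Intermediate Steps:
V(O) = 0
r(L) = 5 (r(L) = 0*L + 5 = 0 + 5 = 5)
t(G) = G**2 (t(G) = G*(G + 0) = G*G = G**2)
(5*(-40))*(t(-5) + r(-3)*4) = (5*(-40))*((-5)**2 + 5*4) = -200*(25 + 20) = -200*45 = -9000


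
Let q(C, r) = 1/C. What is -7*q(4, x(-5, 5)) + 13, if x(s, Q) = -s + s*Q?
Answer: 45/4 ≈ 11.250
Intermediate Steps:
x(s, Q) = -s + Q*s
-7*q(4, x(-5, 5)) + 13 = -7/4 + 13 = 45/4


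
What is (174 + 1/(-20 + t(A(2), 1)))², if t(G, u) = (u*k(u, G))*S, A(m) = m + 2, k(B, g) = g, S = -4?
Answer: 39225169/1296 ≈ 30266.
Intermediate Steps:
A(m) = 2 + m
t(G, u) = -4*G*u (t(G, u) = (u*G)*(-4) = (G*u)*(-4) = -4*G*u)
(174 + 1/(-20 + t(A(2), 1)))² = (174 + 1/(-20 - 4*(2 + 2)*1))² = (174 + 1/(-20 - 4*4*1))² = (174 + 1/(-20 - 16))² = (174 + 1/(-36))² = (174 - 1/36)² = (6263/36)² = 39225169/1296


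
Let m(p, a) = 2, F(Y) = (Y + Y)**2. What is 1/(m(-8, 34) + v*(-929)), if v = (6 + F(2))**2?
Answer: -1/449634 ≈ -2.2240e-6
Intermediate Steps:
F(Y) = 4*Y**2 (F(Y) = (2*Y)**2 = 4*Y**2)
v = 484 (v = (6 + 4*2**2)**2 = (6 + 4*4)**2 = (6 + 16)**2 = 22**2 = 484)
1/(m(-8, 34) + v*(-929)) = 1/(2 + 484*(-929)) = 1/(2 - 449636) = 1/(-449634) = -1/449634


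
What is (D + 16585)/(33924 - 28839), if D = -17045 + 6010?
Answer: 370/339 ≈ 1.0914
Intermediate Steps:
D = -11035
(D + 16585)/(33924 - 28839) = (-11035 + 16585)/(33924 - 28839) = 5550/5085 = 5550*(1/5085) = 370/339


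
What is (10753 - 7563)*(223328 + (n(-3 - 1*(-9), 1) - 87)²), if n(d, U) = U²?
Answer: 736009560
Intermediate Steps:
(10753 - 7563)*(223328 + (n(-3 - 1*(-9), 1) - 87)²) = (10753 - 7563)*(223328 + (1² - 87)²) = 3190*(223328 + (1 - 87)²) = 3190*(223328 + (-86)²) = 3190*(223328 + 7396) = 3190*230724 = 736009560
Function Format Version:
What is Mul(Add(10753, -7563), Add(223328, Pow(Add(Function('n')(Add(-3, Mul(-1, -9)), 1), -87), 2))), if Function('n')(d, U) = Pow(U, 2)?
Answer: 736009560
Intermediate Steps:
Mul(Add(10753, -7563), Add(223328, Pow(Add(Function('n')(Add(-3, Mul(-1, -9)), 1), -87), 2))) = Mul(Add(10753, -7563), Add(223328, Pow(Add(Pow(1, 2), -87), 2))) = Mul(3190, Add(223328, Pow(Add(1, -87), 2))) = Mul(3190, Add(223328, Pow(-86, 2))) = Mul(3190, Add(223328, 7396)) = Mul(3190, 230724) = 736009560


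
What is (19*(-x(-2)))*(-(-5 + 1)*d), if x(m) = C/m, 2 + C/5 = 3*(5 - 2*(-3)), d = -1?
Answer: -5890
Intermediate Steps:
C = 155 (C = -10 + 5*(3*(5 - 2*(-3))) = -10 + 5*(3*(5 + 6)) = -10 + 5*(3*11) = -10 + 5*33 = -10 + 165 = 155)
x(m) = 155/m
(19*(-x(-2)))*(-(-5 + 1)*d) = (19*(-155/(-2)))*(-(-5 + 1)*(-1)) = (19*(-155*(-1)/2))*(-(-4)*(-1)) = (19*(-1*(-155/2)))*(-1*4) = (19*(155/2))*(-4) = (2945/2)*(-4) = -5890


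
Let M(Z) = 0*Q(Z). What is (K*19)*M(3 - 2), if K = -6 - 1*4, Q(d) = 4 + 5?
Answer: 0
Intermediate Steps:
Q(d) = 9
K = -10 (K = -6 - 4 = -10)
M(Z) = 0 (M(Z) = 0*9 = 0)
(K*19)*M(3 - 2) = -10*19*0 = -190*0 = 0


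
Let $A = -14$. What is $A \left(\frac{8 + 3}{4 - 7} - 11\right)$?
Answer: $\frac{616}{3} \approx 205.33$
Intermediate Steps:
$A \left(\frac{8 + 3}{4 - 7} - 11\right) = - 14 \left(\frac{8 + 3}{4 - 7} - 11\right) = - 14 \left(\frac{11}{-3} - 11\right) = - 14 \left(11 \left(- \frac{1}{3}\right) - 11\right) = - 14 \left(- \frac{11}{3} - 11\right) = \left(-14\right) \left(- \frac{44}{3}\right) = \frac{616}{3}$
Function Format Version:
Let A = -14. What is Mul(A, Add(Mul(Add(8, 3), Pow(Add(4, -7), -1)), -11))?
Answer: Rational(616, 3) ≈ 205.33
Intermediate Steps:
Mul(A, Add(Mul(Add(8, 3), Pow(Add(4, -7), -1)), -11)) = Mul(-14, Add(Mul(Add(8, 3), Pow(Add(4, -7), -1)), -11)) = Mul(-14, Add(Mul(11, Pow(-3, -1)), -11)) = Mul(-14, Add(Mul(11, Rational(-1, 3)), -11)) = Mul(-14, Add(Rational(-11, 3), -11)) = Mul(-14, Rational(-44, 3)) = Rational(616, 3)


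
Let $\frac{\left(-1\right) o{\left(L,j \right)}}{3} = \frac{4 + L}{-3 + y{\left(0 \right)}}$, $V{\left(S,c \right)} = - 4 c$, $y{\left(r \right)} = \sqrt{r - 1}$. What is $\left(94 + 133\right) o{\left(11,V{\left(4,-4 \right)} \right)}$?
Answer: $\frac{6129}{2} + \frac{2043 i}{2} \approx 3064.5 + 1021.5 i$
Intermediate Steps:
$y{\left(r \right)} = \sqrt{-1 + r}$
$o{\left(L,j \right)} = - \frac{3 \left(-3 - i\right) \left(4 + L\right)}{10}$ ($o{\left(L,j \right)} = - 3 \frac{4 + L}{-3 + \sqrt{-1 + 0}} = - 3 \frac{4 + L}{-3 + \sqrt{-1}} = - 3 \frac{4 + L}{-3 + i} = - 3 \left(4 + L\right) \frac{-3 - i}{10} = - 3 \frac{\left(-3 - i\right) \left(4 + L\right)}{10} = - \frac{3 \left(-3 - i\right) \left(4 + L\right)}{10}$)
$\left(94 + 133\right) o{\left(11,V{\left(4,-4 \right)} \right)} = \left(94 + 133\right) \frac{3 \left(3 + i\right) \left(4 + 11\right)}{10} = 227 \cdot \frac{3}{10} \left(3 + i\right) 15 = 227 \left(\frac{27}{2} + \frac{9 i}{2}\right) = \frac{6129}{2} + \frac{2043 i}{2}$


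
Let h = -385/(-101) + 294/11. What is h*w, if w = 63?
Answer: 2137527/1111 ≈ 1924.0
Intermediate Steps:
h = 33929/1111 (h = -385*(-1/101) + 294*(1/11) = 385/101 + 294/11 = 33929/1111 ≈ 30.539)
h*w = (33929/1111)*63 = 2137527/1111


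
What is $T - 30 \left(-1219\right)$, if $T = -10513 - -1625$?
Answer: $27682$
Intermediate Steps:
$T = -8888$ ($T = -10513 + 1625 = -8888$)
$T - 30 \left(-1219\right) = -8888 - 30 \left(-1219\right) = -8888 - -36570 = -8888 + 36570 = 27682$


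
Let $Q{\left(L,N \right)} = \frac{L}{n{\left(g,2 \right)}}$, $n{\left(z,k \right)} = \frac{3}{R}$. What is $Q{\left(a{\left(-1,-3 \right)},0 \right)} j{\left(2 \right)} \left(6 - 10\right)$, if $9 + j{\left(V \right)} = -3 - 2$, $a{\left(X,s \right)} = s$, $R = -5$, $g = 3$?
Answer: $280$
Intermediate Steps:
$n{\left(z,k \right)} = - \frac{3}{5}$ ($n{\left(z,k \right)} = \frac{3}{-5} = 3 \left(- \frac{1}{5}\right) = - \frac{3}{5}$)
$j{\left(V \right)} = -14$ ($j{\left(V \right)} = -9 - 5 = -14$)
$Q{\left(L,N \right)} = - \frac{5 L}{3}$ ($Q{\left(L,N \right)} = \frac{L}{- \frac{3}{5}} = L \left(- \frac{5}{3}\right) = - \frac{5 L}{3}$)
$Q{\left(a{\left(-1,-3 \right)},0 \right)} j{\left(2 \right)} \left(6 - 10\right) = \left(- \frac{5}{3}\right) \left(-3\right) \left(-14\right) \left(6 - 10\right) = 5 \left(-14\right) \left(-4\right) = \left(-70\right) \left(-4\right) = 280$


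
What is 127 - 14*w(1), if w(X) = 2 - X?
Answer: 113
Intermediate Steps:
127 - 14*w(1) = 127 - 14*(2 - 1*1) = 127 - 14*(2 - 1) = 127 - 14*1 = 127 - 14 = 113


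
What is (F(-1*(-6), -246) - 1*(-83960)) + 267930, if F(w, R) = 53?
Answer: 351943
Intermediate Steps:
(F(-1*(-6), -246) - 1*(-83960)) + 267930 = (53 - 1*(-83960)) + 267930 = (53 + 83960) + 267930 = 84013 + 267930 = 351943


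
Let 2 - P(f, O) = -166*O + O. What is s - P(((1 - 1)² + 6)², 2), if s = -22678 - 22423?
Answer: -45433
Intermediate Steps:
P(f, O) = 2 + 165*O (P(f, O) = 2 - (-166*O + O) = 2 - (-165)*O = 2 + 165*O)
s = -45101
s - P(((1 - 1)² + 6)², 2) = -45101 - (2 + 165*2) = -45101 - (2 + 330) = -45101 - 1*332 = -45101 - 332 = -45433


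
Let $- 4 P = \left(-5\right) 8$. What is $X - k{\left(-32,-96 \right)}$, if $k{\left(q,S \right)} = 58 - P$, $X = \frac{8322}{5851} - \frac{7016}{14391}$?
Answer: $- \frac{3962972282}{84201741} \approx -47.065$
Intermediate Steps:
$X = \frac{78711286}{84201741}$ ($X = 8322 \cdot \frac{1}{5851} - \frac{7016}{14391} = \frac{8322}{5851} - \frac{7016}{14391} = \frac{78711286}{84201741} \approx 0.93479$)
$P = 10$ ($P = - \frac{\left(-5\right) 8}{4} = \left(- \frac{1}{4}\right) \left(-40\right) = 10$)
$k{\left(q,S \right)} = 48$ ($k{\left(q,S \right)} = 58 - 10 = 48$)
$X - k{\left(-32,-96 \right)} = \frac{78711286}{84201741} - 48 = - \frac{3962972282}{84201741}$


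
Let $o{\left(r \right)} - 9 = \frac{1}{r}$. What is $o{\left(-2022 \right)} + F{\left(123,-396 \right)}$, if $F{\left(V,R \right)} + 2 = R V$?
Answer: $- \frac{98473423}{2022} \approx -48701.0$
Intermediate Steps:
$F{\left(V,R \right)} = -2 + R V$
$o{\left(r \right)} = 9 + \frac{1}{r}$
$o{\left(-2022 \right)} + F{\left(123,-396 \right)} = \left(9 + \frac{1}{-2022}\right) - 48710 = \left(9 - \frac{1}{2022}\right) - 48710 = \frac{18197}{2022} - 48710 = - \frac{98473423}{2022}$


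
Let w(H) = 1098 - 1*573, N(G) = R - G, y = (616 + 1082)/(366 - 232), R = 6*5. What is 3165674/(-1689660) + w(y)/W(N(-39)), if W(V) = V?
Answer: 111439999/19431090 ≈ 5.7351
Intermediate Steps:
R = 30
y = 849/67 (y = 1698/134 = 1698*(1/134) = 849/67 ≈ 12.672)
N(G) = 30 - G
w(H) = 525 (w(H) = 1098 - 573 = 525)
3165674/(-1689660) + w(y)/W(N(-39)) = 3165674/(-1689660) + 525/(30 - 1*(-39)) = 3165674*(-1/1689660) + 525/(30 + 39) = -1582837/844830 + 525/69 = -1582837/844830 + 525*(1/69) = -1582837/844830 + 175/23 = 111439999/19431090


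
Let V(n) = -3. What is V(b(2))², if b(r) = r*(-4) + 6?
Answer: 9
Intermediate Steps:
b(r) = 6 - 4*r (b(r) = -4*r + 6 = 6 - 4*r)
V(b(2))² = (-3)² = 9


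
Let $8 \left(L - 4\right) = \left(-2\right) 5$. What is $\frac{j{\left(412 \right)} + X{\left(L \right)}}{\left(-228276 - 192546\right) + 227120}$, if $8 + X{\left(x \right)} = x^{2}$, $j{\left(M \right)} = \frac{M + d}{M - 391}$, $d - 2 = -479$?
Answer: $\frac{1187}{65083872} \approx 1.8238 \cdot 10^{-5}$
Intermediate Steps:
$d = -477$ ($d = 2 - 479 = -477$)
$L = \frac{11}{4}$ ($L = 4 + \frac{\left(-2\right) 5}{8} = 4 + \frac{1}{8} \left(-10\right) = 4 - \frac{5}{4} = \frac{11}{4} \approx 2.75$)
$j{\left(M \right)} = \frac{-477 + M}{-391 + M}$ ($j{\left(M \right)} = \frac{M - 477}{M - 391} = \frac{-477 + M}{-391 + M}$)
$X{\left(x \right)} = -8 + x^{2}$
$\frac{j{\left(412 \right)} + X{\left(L \right)}}{\left(-228276 - 192546\right) + 227120} = \frac{\frac{-477 + 412}{-391 + 412} - \left(8 - \left(\frac{11}{4}\right)^{2}\right)}{\left(-228276 - 192546\right) + 227120} = \frac{\frac{1}{21} \left(-65\right) + \left(-8 + \frac{121}{16}\right)}{-420822 + 227120} = \frac{\frac{1}{21} \left(-65\right) - \frac{7}{16}}{-193702} = \left(- \frac{65}{21} - \frac{7}{16}\right) \left(- \frac{1}{193702}\right) = \left(- \frac{1187}{336}\right) \left(- \frac{1}{193702}\right) = \frac{1187}{65083872}$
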